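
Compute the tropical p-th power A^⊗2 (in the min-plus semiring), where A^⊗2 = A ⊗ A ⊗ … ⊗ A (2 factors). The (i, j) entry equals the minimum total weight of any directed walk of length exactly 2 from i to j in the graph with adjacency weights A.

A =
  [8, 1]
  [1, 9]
A^⊗2 =
  [2, 9]
  [9, 2]

Each entry (A^⊗2)_ij equals the minimum over all length-2 walks i = v_0 → v_1 → … → v_2 = j of Σ_t A[v_t][v_{t+1}]. For example, for (i, j) = (0, 1) we minimise over 2 possible intermediate vertex sequences; the minimum is 9, attained along the walk 0 → 0 → 1.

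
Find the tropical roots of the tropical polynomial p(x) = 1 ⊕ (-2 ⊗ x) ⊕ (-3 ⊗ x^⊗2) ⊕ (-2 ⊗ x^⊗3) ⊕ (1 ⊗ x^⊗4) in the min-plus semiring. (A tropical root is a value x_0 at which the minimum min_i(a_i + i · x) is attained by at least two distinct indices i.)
Roots: {-3, -1, 1, 3}

Each tropical root is a break point of the lower envelope of the lines y = a_i + i · x (there are 5 lines, with slopes 0, 1, ..., 4). Only the lines that attain the minimum somewhere contribute to roots; other lines are dominated. Here the surviving (envelope) indices are i = 4, i = 3, i = 2, i = 1, i = 0.
Intersections between consecutive envelope lines give the roots: for adjacent envelope indices i < j the intersection is x = (a_i − a_j) / (j − i). Reading off the sorted break points: {-3, -1, 1, 3}.
Verification: at each break x_0, at least two indices attain the minimum of min_i(a_i + i · x_0).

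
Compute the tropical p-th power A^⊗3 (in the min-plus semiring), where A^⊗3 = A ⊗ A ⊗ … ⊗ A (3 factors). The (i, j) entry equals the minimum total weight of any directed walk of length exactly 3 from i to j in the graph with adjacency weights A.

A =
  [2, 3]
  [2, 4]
A^⊗3 =
  [6, 7]
  [6, 7]

Each entry (A^⊗3)_ij equals the minimum over all length-3 walks i = v_0 → v_1 → … → v_3 = j of Σ_t A[v_t][v_{t+1}]. For example, for (i, j) = (0, 1) we minimise over 4 possible intermediate vertex sequences; the minimum is 7, attained along the walk 0 → 0 → 0 → 1.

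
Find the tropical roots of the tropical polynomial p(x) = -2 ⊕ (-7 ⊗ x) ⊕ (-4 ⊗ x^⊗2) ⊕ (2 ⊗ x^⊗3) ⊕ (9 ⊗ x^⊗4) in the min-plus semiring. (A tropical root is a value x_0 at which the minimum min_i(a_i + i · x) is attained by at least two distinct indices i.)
Roots: {-7, -6, -3, 5}

Each tropical root is a break point of the lower envelope of the lines y = a_i + i · x (there are 5 lines, with slopes 0, 1, ..., 4). Only the lines that attain the minimum somewhere contribute to roots; other lines are dominated. Here the surviving (envelope) indices are i = 4, i = 3, i = 2, i = 1, i = 0.
Intersections between consecutive envelope lines give the roots: for adjacent envelope indices i < j the intersection is x = (a_i − a_j) / (j − i). Reading off the sorted break points: {-7, -6, -3, 5}.
Verification: at each break x_0, at least two indices attain the minimum of min_i(a_i + i · x_0).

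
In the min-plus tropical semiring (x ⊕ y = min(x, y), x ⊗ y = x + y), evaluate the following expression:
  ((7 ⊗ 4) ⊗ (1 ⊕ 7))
((7 ⊗ 4) ⊗ (1 ⊕ 7)) = 12

Expand innermost to outermost. Recall ⊕ takes the minimum of its arguments and ⊗ takes their sum. Working out the expression ((7 ⊗ 4) ⊗ (1 ⊕ 7)) gives 12.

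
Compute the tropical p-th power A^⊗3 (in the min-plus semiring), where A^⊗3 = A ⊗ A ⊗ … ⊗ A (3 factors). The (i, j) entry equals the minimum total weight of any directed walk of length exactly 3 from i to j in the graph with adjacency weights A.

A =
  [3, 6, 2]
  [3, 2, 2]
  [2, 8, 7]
A^⊗3 =
  [7, 10, 6]
  [6, 6, 6]
  [6, 10, 7]

Each entry (A^⊗3)_ij equals the minimum over all length-3 walks i = v_0 → v_1 → … → v_3 = j of Σ_t A[v_t][v_{t+1}]. For example, for (i, j) = (0, 2) we minimise over 9 possible intermediate vertex sequences; the minimum is 6, attained along the walk 0 → 2 → 0 → 2.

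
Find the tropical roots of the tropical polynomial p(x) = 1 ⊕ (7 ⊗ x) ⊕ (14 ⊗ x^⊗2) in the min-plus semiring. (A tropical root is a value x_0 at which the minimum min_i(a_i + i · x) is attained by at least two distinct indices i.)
Roots: {-7, -6}

Each tropical root is a break point of the lower envelope of the lines y = a_i + i · x (there are 3 lines, with slopes 0, 1, ..., 2). Only the lines that attain the minimum somewhere contribute to roots; other lines are dominated. Here the surviving (envelope) indices are i = 2, i = 1, i = 0.
Intersections between consecutive envelope lines give the roots: for adjacent envelope indices i < j the intersection is x = (a_i − a_j) / (j − i). Reading off the sorted break points: {-7, -6}.
Verification: at each break x_0, at least two indices attain the minimum of min_i(a_i + i · x_0).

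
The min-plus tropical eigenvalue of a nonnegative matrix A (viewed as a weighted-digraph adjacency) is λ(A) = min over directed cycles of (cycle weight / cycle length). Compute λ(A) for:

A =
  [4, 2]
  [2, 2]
λ(A) = 2

Enumerate directed cycles and compute their means (weight / length). Sample:
  cycle 0 → 0: weight = 4, length = 1, mean = 4/1 ≈ 4.000
  cycle 1 → 1: weight = 2, length = 1, mean = 2/1 ≈ 2.000
  cycle 0 → 1 → 0: weight = 4, length = 2, mean = 4/2 ≈ 2.000
  cycle 1 → 0 → 1: weight = 4, length = 2, mean = 4/2 ≈ 2.000
Minimum mean = 2.000, attained e.g. along the cycle 1 → 1 with weight 2 and length 1. So λ(A) = 2/1 = 2.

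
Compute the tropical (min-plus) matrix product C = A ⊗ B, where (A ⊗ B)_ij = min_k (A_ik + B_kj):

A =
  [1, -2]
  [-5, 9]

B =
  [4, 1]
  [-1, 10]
A ⊗ B =
  [-3, 2]
  [-1, -4]

Apply the min-plus product entry-by-entry:
  C[0][0] = min over k of (A[0][0] + B[0][0] = 1 + 4 = 5, A[0][1] + B[1][0] = -2 + -1 = -3) = -3 (attained at k = 1)
  C[0][1] = min over k of (A[0][0] + B[0][1] = 1 + 1 = 2, A[0][1] + B[1][1] = -2 + 10 = 8) = 2 (attained at k = 0)
  C[1][0] = min over k of (A[1][0] + B[0][0] = -5 + 4 = -1, A[1][1] + B[1][0] = 9 + -1 = 8) = -1 (attained at k = 0)
  C[1][1] = min over k of (A[1][0] + B[0][1] = -5 + 1 = -4, A[1][1] + B[1][1] = 9 + 10 = 19) = -4 (attained at k = 0)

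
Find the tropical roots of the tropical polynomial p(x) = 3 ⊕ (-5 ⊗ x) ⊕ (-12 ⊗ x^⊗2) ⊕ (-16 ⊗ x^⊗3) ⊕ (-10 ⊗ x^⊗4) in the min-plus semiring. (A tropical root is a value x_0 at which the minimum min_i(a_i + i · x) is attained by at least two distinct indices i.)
Roots: {-6, 4, 7, 8}

Each tropical root is a break point of the lower envelope of the lines y = a_i + i · x (there are 5 lines, with slopes 0, 1, ..., 4). Only the lines that attain the minimum somewhere contribute to roots; other lines are dominated. Here the surviving (envelope) indices are i = 4, i = 3, i = 2, i = 1, i = 0.
Intersections between consecutive envelope lines give the roots: for adjacent envelope indices i < j the intersection is x = (a_i − a_j) / (j − i). Reading off the sorted break points: {-6, 4, 7, 8}.
Verification: at each break x_0, at least two indices attain the minimum of min_i(a_i + i · x_0).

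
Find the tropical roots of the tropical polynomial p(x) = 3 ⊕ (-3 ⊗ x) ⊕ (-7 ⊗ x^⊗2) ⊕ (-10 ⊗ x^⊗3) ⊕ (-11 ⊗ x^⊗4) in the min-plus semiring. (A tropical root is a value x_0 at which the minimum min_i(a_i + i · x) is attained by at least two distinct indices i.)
Roots: {1, 3, 4, 6}

Each tropical root is a break point of the lower envelope of the lines y = a_i + i · x (there are 5 lines, with slopes 0, 1, ..., 4). Only the lines that attain the minimum somewhere contribute to roots; other lines are dominated. Here the surviving (envelope) indices are i = 4, i = 3, i = 2, i = 1, i = 0.
Intersections between consecutive envelope lines give the roots: for adjacent envelope indices i < j the intersection is x = (a_i − a_j) / (j − i). Reading off the sorted break points: {1, 3, 4, 6}.
Verification: at each break x_0, at least two indices attain the minimum of min_i(a_i + i · x_0).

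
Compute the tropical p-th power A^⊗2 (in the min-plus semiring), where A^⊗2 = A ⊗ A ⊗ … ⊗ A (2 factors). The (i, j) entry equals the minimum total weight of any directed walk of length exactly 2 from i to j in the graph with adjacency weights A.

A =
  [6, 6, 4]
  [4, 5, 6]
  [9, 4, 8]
A^⊗2 =
  [10, 8, 10]
  [9, 10, 8]
  [8, 9, 10]

Each entry (A^⊗2)_ij equals the minimum over all length-2 walks i = v_0 → v_1 → … → v_2 = j of Σ_t A[v_t][v_{t+1}]. For example, for (i, j) = (0, 2) we minimise over 3 possible intermediate vertex sequences; the minimum is 10, attained along the walk 0 → 0 → 2.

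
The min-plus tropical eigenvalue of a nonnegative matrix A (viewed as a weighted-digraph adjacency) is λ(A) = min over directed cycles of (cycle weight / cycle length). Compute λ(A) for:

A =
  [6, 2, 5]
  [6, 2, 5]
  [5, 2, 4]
λ(A) = 2

Enumerate directed cycles and compute their means (weight / length). Sample:
  cycle 0 → 0: weight = 6, length = 1, mean = 6/1 ≈ 6.000
  cycle 1 → 1: weight = 2, length = 1, mean = 2/1 ≈ 2.000
  cycle 2 → 2: weight = 4, length = 1, mean = 4/1 ≈ 4.000
  cycle 0 → 1 → 0: weight = 8, length = 2, mean = 8/2 ≈ 4.000
  cycle 0 → 2 → 0: weight = 10, length = 2, mean = 10/2 ≈ 5.000
  cycle 1 → 0 → 1: weight = 8, length = 2, mean = 8/2 ≈ 4.000
Minimum mean = 2.000, attained e.g. along the cycle 1 → 1 with weight 2 and length 1. So λ(A) = 2/1 = 2.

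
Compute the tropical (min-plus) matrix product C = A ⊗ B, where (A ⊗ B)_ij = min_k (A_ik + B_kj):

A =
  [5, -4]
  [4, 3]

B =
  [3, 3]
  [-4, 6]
A ⊗ B =
  [-8, 2]
  [-1, 7]

Apply the min-plus product entry-by-entry:
  C[0][0] = min over k of (A[0][0] + B[0][0] = 5 + 3 = 8, A[0][1] + B[1][0] = -4 + -4 = -8) = -8 (attained at k = 1)
  C[0][1] = min over k of (A[0][0] + B[0][1] = 5 + 3 = 8, A[0][1] + B[1][1] = -4 + 6 = 2) = 2 (attained at k = 1)
  C[1][0] = min over k of (A[1][0] + B[0][0] = 4 + 3 = 7, A[1][1] + B[1][0] = 3 + -4 = -1) = -1 (attained at k = 1)
  C[1][1] = min over k of (A[1][0] + B[0][1] = 4 + 3 = 7, A[1][1] + B[1][1] = 3 + 6 = 9) = 7 (attained at k = 0)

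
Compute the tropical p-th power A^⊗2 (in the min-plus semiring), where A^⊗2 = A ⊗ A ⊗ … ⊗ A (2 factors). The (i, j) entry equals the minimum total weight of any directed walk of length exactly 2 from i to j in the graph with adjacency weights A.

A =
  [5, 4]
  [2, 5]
A^⊗2 =
  [6, 9]
  [7, 6]

Each entry (A^⊗2)_ij equals the minimum over all length-2 walks i = v_0 → v_1 → … → v_2 = j of Σ_t A[v_t][v_{t+1}]. For example, for (i, j) = (0, 1) we minimise over 2 possible intermediate vertex sequences; the minimum is 9, attained along the walk 0 → 0 → 1.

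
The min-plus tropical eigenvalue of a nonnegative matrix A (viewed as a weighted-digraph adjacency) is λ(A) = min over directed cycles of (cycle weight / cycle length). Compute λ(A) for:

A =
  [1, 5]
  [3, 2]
λ(A) = 1

Enumerate directed cycles and compute their means (weight / length). Sample:
  cycle 0 → 0: weight = 1, length = 1, mean = 1/1 ≈ 1.000
  cycle 1 → 1: weight = 2, length = 1, mean = 2/1 ≈ 2.000
  cycle 0 → 1 → 0: weight = 8, length = 2, mean = 8/2 ≈ 4.000
  cycle 1 → 0 → 1: weight = 8, length = 2, mean = 8/2 ≈ 4.000
Minimum mean = 1.000, attained e.g. along the cycle 0 → 0 with weight 1 and length 1. So λ(A) = 1/1 = 1.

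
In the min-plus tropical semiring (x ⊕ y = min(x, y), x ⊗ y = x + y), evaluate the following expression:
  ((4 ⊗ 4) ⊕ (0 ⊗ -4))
((4 ⊗ 4) ⊕ (0 ⊗ -4)) = -4

Expand innermost to outermost. Recall ⊕ takes the minimum of its arguments and ⊗ takes their sum. Working out the expression ((4 ⊗ 4) ⊕ (0 ⊗ -4)) gives -4.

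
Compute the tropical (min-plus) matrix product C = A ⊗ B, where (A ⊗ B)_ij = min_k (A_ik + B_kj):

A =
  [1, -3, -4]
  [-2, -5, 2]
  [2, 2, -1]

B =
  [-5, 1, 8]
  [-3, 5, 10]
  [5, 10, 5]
A ⊗ B =
  [-6, 2, 1]
  [-8, -1, 5]
  [-3, 3, 4]

Apply the min-plus product entry-by-entry:
  C[0][0] = min over k of (A[0][0] + B[0][0] = 1 + -5 = -4, A[0][1] + B[1][0] = -3 + -3 = -6, A[0][2] + B[2][0] = -4 + 5 = 1) = -6 (attained at k = 1)
  C[0][1] = min over k of (A[0][0] + B[0][1] = 1 + 1 = 2, A[0][1] + B[1][1] = -3 + 5 = 2, A[0][2] + B[2][1] = -4 + 10 = 6) = 2 (attained at k = 0)
  C[0][2] = min over k of (A[0][0] + B[0][2] = 1 + 8 = 9, A[0][1] + B[1][2] = -3 + 10 = 7, A[0][2] + B[2][2] = -4 + 5 = 1) = 1 (attained at k = 2)
  C[1][0] = min over k of (A[1][0] + B[0][0] = -2 + -5 = -7, A[1][1] + B[1][0] = -5 + -3 = -8, A[1][2] + B[2][0] = 2 + 5 = 7) = -8 (attained at k = 1)
  C[1][1] = min over k of (A[1][0] + B[0][1] = -2 + 1 = -1, A[1][1] + B[1][1] = -5 + 5 = 0, A[1][2] + B[2][1] = 2 + 10 = 12) = -1 (attained at k = 0)
  C[1][2] = min over k of (A[1][0] + B[0][2] = -2 + 8 = 6, A[1][1] + B[1][2] = -5 + 10 = 5, A[1][2] + B[2][2] = 2 + 5 = 7) = 5 (attained at k = 1)
  C[2][0] = min over k of (A[2][0] + B[0][0] = 2 + -5 = -3, A[2][1] + B[1][0] = 2 + -3 = -1, A[2][2] + B[2][0] = -1 + 5 = 4) = -3 (attained at k = 0)
  C[2][1] = min over k of (A[2][0] + B[0][1] = 2 + 1 = 3, A[2][1] + B[1][1] = 2 + 5 = 7, A[2][2] + B[2][1] = -1 + 10 = 9) = 3 (attained at k = 0)
  C[2][2] = min over k of (A[2][0] + B[0][2] = 2 + 8 = 10, A[2][1] + B[1][2] = 2 + 10 = 12, A[2][2] + B[2][2] = -1 + 5 = 4) = 4 (attained at k = 2)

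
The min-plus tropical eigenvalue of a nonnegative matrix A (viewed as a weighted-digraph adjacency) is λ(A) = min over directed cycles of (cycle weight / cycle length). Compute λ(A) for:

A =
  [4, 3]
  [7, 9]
λ(A) = 4

Enumerate directed cycles and compute their means (weight / length). Sample:
  cycle 0 → 0: weight = 4, length = 1, mean = 4/1 ≈ 4.000
  cycle 1 → 1: weight = 9, length = 1, mean = 9/1 ≈ 9.000
  cycle 0 → 1 → 0: weight = 10, length = 2, mean = 10/2 ≈ 5.000
  cycle 1 → 0 → 1: weight = 10, length = 2, mean = 10/2 ≈ 5.000
Minimum mean = 4.000, attained e.g. along the cycle 0 → 0 with weight 4 and length 1. So λ(A) = 4/1 = 4.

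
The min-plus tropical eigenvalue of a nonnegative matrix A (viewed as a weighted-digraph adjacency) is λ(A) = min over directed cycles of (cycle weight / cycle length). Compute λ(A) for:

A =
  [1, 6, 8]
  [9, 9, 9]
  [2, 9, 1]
λ(A) = 1

Enumerate directed cycles and compute their means (weight / length). Sample:
  cycle 0 → 0: weight = 1, length = 1, mean = 1/1 ≈ 1.000
  cycle 1 → 1: weight = 9, length = 1, mean = 9/1 ≈ 9.000
  cycle 2 → 2: weight = 1, length = 1, mean = 1/1 ≈ 1.000
  cycle 0 → 1 → 0: weight = 15, length = 2, mean = 15/2 ≈ 7.500
  cycle 0 → 2 → 0: weight = 10, length = 2, mean = 10/2 ≈ 5.000
  cycle 1 → 0 → 1: weight = 15, length = 2, mean = 15/2 ≈ 7.500
Minimum mean = 1.000, attained e.g. along the cycle 0 → 0 with weight 1 and length 1. So λ(A) = 1/1 = 1.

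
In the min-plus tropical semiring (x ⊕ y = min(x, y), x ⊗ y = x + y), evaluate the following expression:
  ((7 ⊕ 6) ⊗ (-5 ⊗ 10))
((7 ⊕ 6) ⊗ (-5 ⊗ 10)) = 11

Expand innermost to outermost. Recall ⊕ takes the minimum of its arguments and ⊗ takes their sum. Working out the expression ((7 ⊕ 6) ⊗ (-5 ⊗ 10)) gives 11.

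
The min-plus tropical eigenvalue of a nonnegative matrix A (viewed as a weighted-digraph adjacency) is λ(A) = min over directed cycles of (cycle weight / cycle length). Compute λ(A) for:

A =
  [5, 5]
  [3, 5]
λ(A) = 4

Enumerate directed cycles and compute their means (weight / length). Sample:
  cycle 0 → 0: weight = 5, length = 1, mean = 5/1 ≈ 5.000
  cycle 1 → 1: weight = 5, length = 1, mean = 5/1 ≈ 5.000
  cycle 0 → 1 → 0: weight = 8, length = 2, mean = 8/2 ≈ 4.000
  cycle 1 → 0 → 1: weight = 8, length = 2, mean = 8/2 ≈ 4.000
Minimum mean = 4.000, attained e.g. along the cycle 0 → 1 → 0 with weight 8 and length 2. So λ(A) = 8/2 = 4.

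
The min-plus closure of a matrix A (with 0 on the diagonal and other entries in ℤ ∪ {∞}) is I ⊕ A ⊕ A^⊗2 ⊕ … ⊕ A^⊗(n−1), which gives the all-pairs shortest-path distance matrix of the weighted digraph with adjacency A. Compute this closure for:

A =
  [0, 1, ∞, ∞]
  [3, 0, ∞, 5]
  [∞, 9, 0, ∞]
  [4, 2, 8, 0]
Closure =
  [0, 1, 14, 6]
  [3, 0, 13, 5]
  [12, 9, 0, 14]
  [4, 2, 8, 0]

This is the Floyd-Warshall all-pairs shortest-path computation. For each intermediate vertex k = 0, 1, …, 3, update dist[i][j] ← min(dist[i][j], dist[i][k] + dist[k][j]). The final matrix gives, for each (i, j), the minimum total weight of any directed path from i to j (possibly empty when i = j).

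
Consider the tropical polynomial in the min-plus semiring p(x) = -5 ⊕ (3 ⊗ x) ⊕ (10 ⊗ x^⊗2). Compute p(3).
p(3) = -5

A tropical monomial a ⊗ x^⊗i evaluates to a + i · x. Evaluating each term at x = 3:
  Term 0 contributes -5 + 0 · 3 = -5
  Term 1 contributes 3 + 1 · 3 = 6
  Term 2 contributes 10 + 2 · 3 = 16
p(3) = ⊕ of these = min[-5, 6, 16] = -5.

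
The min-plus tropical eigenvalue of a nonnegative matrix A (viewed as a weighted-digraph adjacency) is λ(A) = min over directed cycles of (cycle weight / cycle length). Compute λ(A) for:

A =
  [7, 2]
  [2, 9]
λ(A) = 2

Enumerate directed cycles and compute their means (weight / length). Sample:
  cycle 0 → 0: weight = 7, length = 1, mean = 7/1 ≈ 7.000
  cycle 1 → 1: weight = 9, length = 1, mean = 9/1 ≈ 9.000
  cycle 0 → 1 → 0: weight = 4, length = 2, mean = 4/2 ≈ 2.000
  cycle 1 → 0 → 1: weight = 4, length = 2, mean = 4/2 ≈ 2.000
Minimum mean = 2.000, attained e.g. along the cycle 0 → 1 → 0 with weight 4 and length 2. So λ(A) = 4/2 = 2.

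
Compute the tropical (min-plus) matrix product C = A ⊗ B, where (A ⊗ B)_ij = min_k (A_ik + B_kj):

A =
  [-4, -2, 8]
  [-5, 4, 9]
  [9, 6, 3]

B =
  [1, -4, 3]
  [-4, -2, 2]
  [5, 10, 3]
A ⊗ B =
  [-6, -8, -1]
  [-4, -9, -2]
  [2, 4, 6]

Apply the min-plus product entry-by-entry:
  C[0][0] = min over k of (A[0][0] + B[0][0] = -4 + 1 = -3, A[0][1] + B[1][0] = -2 + -4 = -6, A[0][2] + B[2][0] = 8 + 5 = 13) = -6 (attained at k = 1)
  C[0][1] = min over k of (A[0][0] + B[0][1] = -4 + -4 = -8, A[0][1] + B[1][1] = -2 + -2 = -4, A[0][2] + B[2][1] = 8 + 10 = 18) = -8 (attained at k = 0)
  C[0][2] = min over k of (A[0][0] + B[0][2] = -4 + 3 = -1, A[0][1] + B[1][2] = -2 + 2 = 0, A[0][2] + B[2][2] = 8 + 3 = 11) = -1 (attained at k = 0)
  C[1][0] = min over k of (A[1][0] + B[0][0] = -5 + 1 = -4, A[1][1] + B[1][0] = 4 + -4 = 0, A[1][2] + B[2][0] = 9 + 5 = 14) = -4 (attained at k = 0)
  C[1][1] = min over k of (A[1][0] + B[0][1] = -5 + -4 = -9, A[1][1] + B[1][1] = 4 + -2 = 2, A[1][2] + B[2][1] = 9 + 10 = 19) = -9 (attained at k = 0)
  C[1][2] = min over k of (A[1][0] + B[0][2] = -5 + 3 = -2, A[1][1] + B[1][2] = 4 + 2 = 6, A[1][2] + B[2][2] = 9 + 3 = 12) = -2 (attained at k = 0)
  C[2][0] = min over k of (A[2][0] + B[0][0] = 9 + 1 = 10, A[2][1] + B[1][0] = 6 + -4 = 2, A[2][2] + B[2][0] = 3 + 5 = 8) = 2 (attained at k = 1)
  C[2][1] = min over k of (A[2][0] + B[0][1] = 9 + -4 = 5, A[2][1] + B[1][1] = 6 + -2 = 4, A[2][2] + B[2][1] = 3 + 10 = 13) = 4 (attained at k = 1)
  C[2][2] = min over k of (A[2][0] + B[0][2] = 9 + 3 = 12, A[2][1] + B[1][2] = 6 + 2 = 8, A[2][2] + B[2][2] = 3 + 3 = 6) = 6 (attained at k = 2)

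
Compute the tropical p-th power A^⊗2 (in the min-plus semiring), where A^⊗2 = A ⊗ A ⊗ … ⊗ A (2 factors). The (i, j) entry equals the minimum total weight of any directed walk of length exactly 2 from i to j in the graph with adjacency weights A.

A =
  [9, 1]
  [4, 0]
A^⊗2 =
  [5, 1]
  [4, 0]

Each entry (A^⊗2)_ij equals the minimum over all length-2 walks i = v_0 → v_1 → … → v_2 = j of Σ_t A[v_t][v_{t+1}]. For example, for (i, j) = (0, 1) we minimise over 2 possible intermediate vertex sequences; the minimum is 1, attained along the walk 0 → 1 → 1.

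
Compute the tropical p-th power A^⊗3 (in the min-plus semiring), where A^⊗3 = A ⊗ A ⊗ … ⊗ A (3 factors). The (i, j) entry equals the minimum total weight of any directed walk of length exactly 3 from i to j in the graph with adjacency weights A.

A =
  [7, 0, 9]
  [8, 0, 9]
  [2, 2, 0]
A^⊗3 =
  [8, 0, 9]
  [8, 0, 9]
  [2, 2, 0]

Each entry (A^⊗3)_ij equals the minimum over all length-3 walks i = v_0 → v_1 → … → v_3 = j of Σ_t A[v_t][v_{t+1}]. For example, for (i, j) = (0, 2) we minimise over 9 possible intermediate vertex sequences; the minimum is 9, attained along the walk 0 → 1 → 1 → 2.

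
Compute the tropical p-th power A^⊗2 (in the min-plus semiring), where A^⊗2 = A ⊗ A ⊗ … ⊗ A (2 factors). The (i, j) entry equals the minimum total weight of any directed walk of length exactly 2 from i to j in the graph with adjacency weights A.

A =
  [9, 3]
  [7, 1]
A^⊗2 =
  [10, 4]
  [8, 2]

Each entry (A^⊗2)_ij equals the minimum over all length-2 walks i = v_0 → v_1 → … → v_2 = j of Σ_t A[v_t][v_{t+1}]. For example, for (i, j) = (0, 1) we minimise over 2 possible intermediate vertex sequences; the minimum is 4, attained along the walk 0 → 1 → 1.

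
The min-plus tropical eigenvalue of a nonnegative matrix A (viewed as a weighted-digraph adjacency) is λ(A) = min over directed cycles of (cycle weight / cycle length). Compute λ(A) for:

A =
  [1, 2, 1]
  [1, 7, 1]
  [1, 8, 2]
λ(A) = 1

Enumerate directed cycles and compute their means (weight / length). Sample:
  cycle 0 → 0: weight = 1, length = 1, mean = 1/1 ≈ 1.000
  cycle 1 → 1: weight = 7, length = 1, mean = 7/1 ≈ 7.000
  cycle 2 → 2: weight = 2, length = 1, mean = 2/1 ≈ 2.000
  cycle 0 → 1 → 0: weight = 3, length = 2, mean = 3/2 ≈ 1.500
  cycle 0 → 2 → 0: weight = 2, length = 2, mean = 2/2 ≈ 1.000
  cycle 1 → 0 → 1: weight = 3, length = 2, mean = 3/2 ≈ 1.500
Minimum mean = 1.000, attained e.g. along the cycle 0 → 0 with weight 1 and length 1. So λ(A) = 1/1 = 1.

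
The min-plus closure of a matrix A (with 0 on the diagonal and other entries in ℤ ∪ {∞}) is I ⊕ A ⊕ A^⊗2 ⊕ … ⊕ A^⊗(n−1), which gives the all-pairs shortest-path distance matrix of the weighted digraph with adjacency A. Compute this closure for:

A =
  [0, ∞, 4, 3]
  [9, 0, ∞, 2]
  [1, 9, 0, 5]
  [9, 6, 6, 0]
Closure =
  [0, 9, 4, 3]
  [9, 0, 8, 2]
  [1, 9, 0, 4]
  [7, 6, 6, 0]

This is the Floyd-Warshall all-pairs shortest-path computation. For each intermediate vertex k = 0, 1, …, 3, update dist[i][j] ← min(dist[i][j], dist[i][k] + dist[k][j]). The final matrix gives, for each (i, j), the minimum total weight of any directed path from i to j (possibly empty when i = j).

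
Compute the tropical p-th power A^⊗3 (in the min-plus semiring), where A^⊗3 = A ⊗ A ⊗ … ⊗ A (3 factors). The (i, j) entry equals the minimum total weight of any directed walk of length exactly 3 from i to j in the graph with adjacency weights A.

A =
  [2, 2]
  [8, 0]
A^⊗3 =
  [6, 2]
  [8, 0]

Each entry (A^⊗3)_ij equals the minimum over all length-3 walks i = v_0 → v_1 → … → v_3 = j of Σ_t A[v_t][v_{t+1}]. For example, for (i, j) = (0, 1) we minimise over 4 possible intermediate vertex sequences; the minimum is 2, attained along the walk 0 → 1 → 1 → 1.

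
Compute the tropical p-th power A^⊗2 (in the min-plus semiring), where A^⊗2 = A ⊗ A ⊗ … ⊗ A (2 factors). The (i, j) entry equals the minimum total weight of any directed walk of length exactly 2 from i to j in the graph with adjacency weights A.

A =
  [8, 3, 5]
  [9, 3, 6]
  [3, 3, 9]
A^⊗2 =
  [8, 6, 9]
  [9, 6, 9]
  [11, 6, 8]

Each entry (A^⊗2)_ij equals the minimum over all length-2 walks i = v_0 → v_1 → … → v_2 = j of Σ_t A[v_t][v_{t+1}]. For example, for (i, j) = (0, 2) we minimise over 3 possible intermediate vertex sequences; the minimum is 9, attained along the walk 0 → 1 → 2.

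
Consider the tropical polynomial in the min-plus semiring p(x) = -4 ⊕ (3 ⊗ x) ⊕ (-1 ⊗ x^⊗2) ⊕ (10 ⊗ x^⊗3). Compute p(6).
p(6) = -4

A tropical monomial a ⊗ x^⊗i evaluates to a + i · x. Evaluating each term at x = 6:
  Term 0 contributes -4 + 0 · 6 = -4
  Term 1 contributes 3 + 1 · 6 = 9
  Term 2 contributes -1 + 2 · 6 = 11
  Term 3 contributes 10 + 3 · 6 = 28
p(6) = ⊕ of these = min[-4, 9, 11, 28] = -4.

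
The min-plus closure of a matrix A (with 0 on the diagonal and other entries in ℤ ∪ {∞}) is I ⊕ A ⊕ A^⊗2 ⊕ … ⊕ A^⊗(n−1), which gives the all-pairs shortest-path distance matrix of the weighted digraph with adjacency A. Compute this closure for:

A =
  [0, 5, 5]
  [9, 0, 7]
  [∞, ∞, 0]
Closure =
  [0, 5, 5]
  [9, 0, 7]
  [∞, ∞, 0]

This is the Floyd-Warshall all-pairs shortest-path computation. For each intermediate vertex k = 0, 1, …, 2, update dist[i][j] ← min(dist[i][j], dist[i][k] + dist[k][j]). The final matrix gives, for each (i, j), the minimum total weight of any directed path from i to j (possibly empty when i = j).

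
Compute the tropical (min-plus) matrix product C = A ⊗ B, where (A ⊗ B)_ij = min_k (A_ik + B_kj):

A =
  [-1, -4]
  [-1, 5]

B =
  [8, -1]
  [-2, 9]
A ⊗ B =
  [-6, -2]
  [3, -2]

Apply the min-plus product entry-by-entry:
  C[0][0] = min over k of (A[0][0] + B[0][0] = -1 + 8 = 7, A[0][1] + B[1][0] = -4 + -2 = -6) = -6 (attained at k = 1)
  C[0][1] = min over k of (A[0][0] + B[0][1] = -1 + -1 = -2, A[0][1] + B[1][1] = -4 + 9 = 5) = -2 (attained at k = 0)
  C[1][0] = min over k of (A[1][0] + B[0][0] = -1 + 8 = 7, A[1][1] + B[1][0] = 5 + -2 = 3) = 3 (attained at k = 1)
  C[1][1] = min over k of (A[1][0] + B[0][1] = -1 + -1 = -2, A[1][1] + B[1][1] = 5 + 9 = 14) = -2 (attained at k = 0)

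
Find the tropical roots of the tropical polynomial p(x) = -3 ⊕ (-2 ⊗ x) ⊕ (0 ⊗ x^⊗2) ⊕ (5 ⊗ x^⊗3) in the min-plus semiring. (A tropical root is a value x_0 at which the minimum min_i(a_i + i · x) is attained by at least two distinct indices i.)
Roots: {-5, -2, -1}

Each tropical root is a break point of the lower envelope of the lines y = a_i + i · x (there are 4 lines, with slopes 0, 1, ..., 3). Only the lines that attain the minimum somewhere contribute to roots; other lines are dominated. Here the surviving (envelope) indices are i = 3, i = 2, i = 1, i = 0.
Intersections between consecutive envelope lines give the roots: for adjacent envelope indices i < j the intersection is x = (a_i − a_j) / (j − i). Reading off the sorted break points: {-5, -2, -1}.
Verification: at each break x_0, at least two indices attain the minimum of min_i(a_i + i · x_0).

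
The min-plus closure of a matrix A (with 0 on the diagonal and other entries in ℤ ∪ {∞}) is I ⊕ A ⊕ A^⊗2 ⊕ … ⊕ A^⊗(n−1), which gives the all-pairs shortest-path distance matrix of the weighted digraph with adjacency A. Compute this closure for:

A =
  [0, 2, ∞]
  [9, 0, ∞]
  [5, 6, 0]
Closure =
  [0, 2, ∞]
  [9, 0, ∞]
  [5, 6, 0]

This is the Floyd-Warshall all-pairs shortest-path computation. For each intermediate vertex k = 0, 1, …, 2, update dist[i][j] ← min(dist[i][j], dist[i][k] + dist[k][j]). The final matrix gives, for each (i, j), the minimum total weight of any directed path from i to j (possibly empty when i = j).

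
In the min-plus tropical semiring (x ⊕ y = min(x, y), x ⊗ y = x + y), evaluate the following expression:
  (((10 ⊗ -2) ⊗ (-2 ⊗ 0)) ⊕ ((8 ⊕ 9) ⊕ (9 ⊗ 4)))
(((10 ⊗ -2) ⊗ (-2 ⊗ 0)) ⊕ ((8 ⊕ 9) ⊕ (9 ⊗ 4))) = 6

Expand innermost to outermost. Recall ⊕ takes the minimum of its arguments and ⊗ takes their sum. Working out the expression (((10 ⊗ -2) ⊗ (-2 ⊗ 0)) ⊕ ((8 ⊕ 9) ⊕ (9 ⊗ 4))) gives 6.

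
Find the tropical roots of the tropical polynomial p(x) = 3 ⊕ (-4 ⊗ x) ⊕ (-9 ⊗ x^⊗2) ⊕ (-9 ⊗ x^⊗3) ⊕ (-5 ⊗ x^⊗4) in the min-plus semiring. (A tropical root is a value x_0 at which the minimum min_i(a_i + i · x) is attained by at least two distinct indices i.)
Roots: {-4, 0, 5, 7}

Each tropical root is a break point of the lower envelope of the lines y = a_i + i · x (there are 5 lines, with slopes 0, 1, ..., 4). Only the lines that attain the minimum somewhere contribute to roots; other lines are dominated. Here the surviving (envelope) indices are i = 4, i = 3, i = 2, i = 1, i = 0.
Intersections between consecutive envelope lines give the roots: for adjacent envelope indices i < j the intersection is x = (a_i − a_j) / (j − i). Reading off the sorted break points: {-4, 0, 5, 7}.
Verification: at each break x_0, at least two indices attain the minimum of min_i(a_i + i · x_0).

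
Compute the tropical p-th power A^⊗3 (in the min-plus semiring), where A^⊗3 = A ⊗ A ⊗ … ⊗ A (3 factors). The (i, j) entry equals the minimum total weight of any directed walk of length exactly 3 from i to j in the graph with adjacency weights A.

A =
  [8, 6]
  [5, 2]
A^⊗3 =
  [13, 10]
  [9, 6]

Each entry (A^⊗3)_ij equals the minimum over all length-3 walks i = v_0 → v_1 → … → v_3 = j of Σ_t A[v_t][v_{t+1}]. For example, for (i, j) = (0, 1) we minimise over 4 possible intermediate vertex sequences; the minimum is 10, attained along the walk 0 → 1 → 1 → 1.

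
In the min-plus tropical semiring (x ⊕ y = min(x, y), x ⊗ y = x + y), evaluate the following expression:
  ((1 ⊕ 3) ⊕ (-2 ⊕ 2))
((1 ⊕ 3) ⊕ (-2 ⊕ 2)) = -2

Expand innermost to outermost. Recall ⊕ takes the minimum of its arguments and ⊗ takes their sum. Working out the expression ((1 ⊕ 3) ⊕ (-2 ⊕ 2)) gives -2.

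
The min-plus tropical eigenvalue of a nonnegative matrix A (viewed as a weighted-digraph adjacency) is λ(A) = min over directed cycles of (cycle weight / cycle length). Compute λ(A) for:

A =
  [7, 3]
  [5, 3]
λ(A) = 3

Enumerate directed cycles and compute their means (weight / length). Sample:
  cycle 0 → 0: weight = 7, length = 1, mean = 7/1 ≈ 7.000
  cycle 1 → 1: weight = 3, length = 1, mean = 3/1 ≈ 3.000
  cycle 0 → 1 → 0: weight = 8, length = 2, mean = 8/2 ≈ 4.000
  cycle 1 → 0 → 1: weight = 8, length = 2, mean = 8/2 ≈ 4.000
Minimum mean = 3.000, attained e.g. along the cycle 1 → 1 with weight 3 and length 1. So λ(A) = 3/1 = 3.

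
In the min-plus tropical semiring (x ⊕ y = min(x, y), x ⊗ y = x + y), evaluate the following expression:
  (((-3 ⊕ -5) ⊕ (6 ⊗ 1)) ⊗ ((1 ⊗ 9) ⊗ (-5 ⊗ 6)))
(((-3 ⊕ -5) ⊕ (6 ⊗ 1)) ⊗ ((1 ⊗ 9) ⊗ (-5 ⊗ 6))) = 6

Expand innermost to outermost. Recall ⊕ takes the minimum of its arguments and ⊗ takes their sum. Working out the expression (((-3 ⊕ -5) ⊕ (6 ⊗ 1)) ⊗ ((1 ⊗ 9) ⊗ (-5 ⊗ 6))) gives 6.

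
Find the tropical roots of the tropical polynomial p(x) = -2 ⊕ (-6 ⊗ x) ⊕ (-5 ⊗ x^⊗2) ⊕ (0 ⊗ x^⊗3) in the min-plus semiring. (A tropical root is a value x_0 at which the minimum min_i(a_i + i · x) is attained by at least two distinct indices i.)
Roots: {-5, -1, 4}

Each tropical root is a break point of the lower envelope of the lines y = a_i + i · x (there are 4 lines, with slopes 0, 1, ..., 3). Only the lines that attain the minimum somewhere contribute to roots; other lines are dominated. Here the surviving (envelope) indices are i = 3, i = 2, i = 1, i = 0.
Intersections between consecutive envelope lines give the roots: for adjacent envelope indices i < j the intersection is x = (a_i − a_j) / (j − i). Reading off the sorted break points: {-5, -1, 4}.
Verification: at each break x_0, at least two indices attain the minimum of min_i(a_i + i · x_0).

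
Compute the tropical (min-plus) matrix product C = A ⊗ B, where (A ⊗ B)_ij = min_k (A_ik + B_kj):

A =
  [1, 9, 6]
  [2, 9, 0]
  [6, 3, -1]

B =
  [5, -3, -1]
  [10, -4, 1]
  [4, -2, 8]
A ⊗ B =
  [6, -2, 0]
  [4, -2, 1]
  [3, -3, 4]

Apply the min-plus product entry-by-entry:
  C[0][0] = min over k of (A[0][0] + B[0][0] = 1 + 5 = 6, A[0][1] + B[1][0] = 9 + 10 = 19, A[0][2] + B[2][0] = 6 + 4 = 10) = 6 (attained at k = 0)
  C[0][1] = min over k of (A[0][0] + B[0][1] = 1 + -3 = -2, A[0][1] + B[1][1] = 9 + -4 = 5, A[0][2] + B[2][1] = 6 + -2 = 4) = -2 (attained at k = 0)
  C[0][2] = min over k of (A[0][0] + B[0][2] = 1 + -1 = 0, A[0][1] + B[1][2] = 9 + 1 = 10, A[0][2] + B[2][2] = 6 + 8 = 14) = 0 (attained at k = 0)
  C[1][0] = min over k of (A[1][0] + B[0][0] = 2 + 5 = 7, A[1][1] + B[1][0] = 9 + 10 = 19, A[1][2] + B[2][0] = 0 + 4 = 4) = 4 (attained at k = 2)
  C[1][1] = min over k of (A[1][0] + B[0][1] = 2 + -3 = -1, A[1][1] + B[1][1] = 9 + -4 = 5, A[1][2] + B[2][1] = 0 + -2 = -2) = -2 (attained at k = 2)
  C[1][2] = min over k of (A[1][0] + B[0][2] = 2 + -1 = 1, A[1][1] + B[1][2] = 9 + 1 = 10, A[1][2] + B[2][2] = 0 + 8 = 8) = 1 (attained at k = 0)
  C[2][0] = min over k of (A[2][0] + B[0][0] = 6 + 5 = 11, A[2][1] + B[1][0] = 3 + 10 = 13, A[2][2] + B[2][0] = -1 + 4 = 3) = 3 (attained at k = 2)
  C[2][1] = min over k of (A[2][0] + B[0][1] = 6 + -3 = 3, A[2][1] + B[1][1] = 3 + -4 = -1, A[2][2] + B[2][1] = -1 + -2 = -3) = -3 (attained at k = 2)
  C[2][2] = min over k of (A[2][0] + B[0][2] = 6 + -1 = 5, A[2][1] + B[1][2] = 3 + 1 = 4, A[2][2] + B[2][2] = -1 + 8 = 7) = 4 (attained at k = 1)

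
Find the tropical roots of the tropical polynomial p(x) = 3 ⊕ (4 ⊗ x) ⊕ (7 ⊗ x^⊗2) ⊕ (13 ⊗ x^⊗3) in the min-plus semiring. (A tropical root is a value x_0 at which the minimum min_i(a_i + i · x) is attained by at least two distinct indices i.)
Roots: {-6, -3, -1}

Each tropical root is a break point of the lower envelope of the lines y = a_i + i · x (there are 4 lines, with slopes 0, 1, ..., 3). Only the lines that attain the minimum somewhere contribute to roots; other lines are dominated. Here the surviving (envelope) indices are i = 3, i = 2, i = 1, i = 0.
Intersections between consecutive envelope lines give the roots: for adjacent envelope indices i < j the intersection is x = (a_i − a_j) / (j − i). Reading off the sorted break points: {-6, -3, -1}.
Verification: at each break x_0, at least two indices attain the minimum of min_i(a_i + i · x_0).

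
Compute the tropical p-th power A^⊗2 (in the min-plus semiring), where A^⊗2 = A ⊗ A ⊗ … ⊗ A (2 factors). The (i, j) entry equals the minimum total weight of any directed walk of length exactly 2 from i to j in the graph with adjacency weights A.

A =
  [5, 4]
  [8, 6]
A^⊗2 =
  [10, 9]
  [13, 12]

Each entry (A^⊗2)_ij equals the minimum over all length-2 walks i = v_0 → v_1 → … → v_2 = j of Σ_t A[v_t][v_{t+1}]. For example, for (i, j) = (0, 1) we minimise over 2 possible intermediate vertex sequences; the minimum is 9, attained along the walk 0 → 0 → 1.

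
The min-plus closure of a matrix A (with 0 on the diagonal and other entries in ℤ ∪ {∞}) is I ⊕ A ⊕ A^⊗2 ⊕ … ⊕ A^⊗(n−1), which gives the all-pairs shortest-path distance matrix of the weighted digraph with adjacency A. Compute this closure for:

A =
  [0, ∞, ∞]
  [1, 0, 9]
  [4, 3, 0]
Closure =
  [0, ∞, ∞]
  [1, 0, 9]
  [4, 3, 0]

This is the Floyd-Warshall all-pairs shortest-path computation. For each intermediate vertex k = 0, 1, …, 2, update dist[i][j] ← min(dist[i][j], dist[i][k] + dist[k][j]). The final matrix gives, for each (i, j), the minimum total weight of any directed path from i to j (possibly empty when i = j).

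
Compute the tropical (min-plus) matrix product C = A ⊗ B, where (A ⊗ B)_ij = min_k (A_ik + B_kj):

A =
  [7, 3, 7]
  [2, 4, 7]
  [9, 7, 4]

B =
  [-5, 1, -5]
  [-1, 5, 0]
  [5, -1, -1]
A ⊗ B =
  [2, 6, 2]
  [-3, 3, -3]
  [4, 3, 3]

Apply the min-plus product entry-by-entry:
  C[0][0] = min over k of (A[0][0] + B[0][0] = 7 + -5 = 2, A[0][1] + B[1][0] = 3 + -1 = 2, A[0][2] + B[2][0] = 7 + 5 = 12) = 2 (attained at k = 0)
  C[0][1] = min over k of (A[0][0] + B[0][1] = 7 + 1 = 8, A[0][1] + B[1][1] = 3 + 5 = 8, A[0][2] + B[2][1] = 7 + -1 = 6) = 6 (attained at k = 2)
  C[0][2] = min over k of (A[0][0] + B[0][2] = 7 + -5 = 2, A[0][1] + B[1][2] = 3 + 0 = 3, A[0][2] + B[2][2] = 7 + -1 = 6) = 2 (attained at k = 0)
  C[1][0] = min over k of (A[1][0] + B[0][0] = 2 + -5 = -3, A[1][1] + B[1][0] = 4 + -1 = 3, A[1][2] + B[2][0] = 7 + 5 = 12) = -3 (attained at k = 0)
  C[1][1] = min over k of (A[1][0] + B[0][1] = 2 + 1 = 3, A[1][1] + B[1][1] = 4 + 5 = 9, A[1][2] + B[2][1] = 7 + -1 = 6) = 3 (attained at k = 0)
  C[1][2] = min over k of (A[1][0] + B[0][2] = 2 + -5 = -3, A[1][1] + B[1][2] = 4 + 0 = 4, A[1][2] + B[2][2] = 7 + -1 = 6) = -3 (attained at k = 0)
  C[2][0] = min over k of (A[2][0] + B[0][0] = 9 + -5 = 4, A[2][1] + B[1][0] = 7 + -1 = 6, A[2][2] + B[2][0] = 4 + 5 = 9) = 4 (attained at k = 0)
  C[2][1] = min over k of (A[2][0] + B[0][1] = 9 + 1 = 10, A[2][1] + B[1][1] = 7 + 5 = 12, A[2][2] + B[2][1] = 4 + -1 = 3) = 3 (attained at k = 2)
  C[2][2] = min over k of (A[2][0] + B[0][2] = 9 + -5 = 4, A[2][1] + B[1][2] = 7 + 0 = 7, A[2][2] + B[2][2] = 4 + -1 = 3) = 3 (attained at k = 2)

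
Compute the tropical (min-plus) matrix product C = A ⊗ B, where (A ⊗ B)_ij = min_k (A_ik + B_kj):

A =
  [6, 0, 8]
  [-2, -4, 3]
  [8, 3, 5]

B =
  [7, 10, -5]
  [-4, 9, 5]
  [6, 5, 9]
A ⊗ B =
  [-4, 9, 1]
  [-8, 5, -7]
  [-1, 10, 3]

Apply the min-plus product entry-by-entry:
  C[0][0] = min over k of (A[0][0] + B[0][0] = 6 + 7 = 13, A[0][1] + B[1][0] = 0 + -4 = -4, A[0][2] + B[2][0] = 8 + 6 = 14) = -4 (attained at k = 1)
  C[0][1] = min over k of (A[0][0] + B[0][1] = 6 + 10 = 16, A[0][1] + B[1][1] = 0 + 9 = 9, A[0][2] + B[2][1] = 8 + 5 = 13) = 9 (attained at k = 1)
  C[0][2] = min over k of (A[0][0] + B[0][2] = 6 + -5 = 1, A[0][1] + B[1][2] = 0 + 5 = 5, A[0][2] + B[2][2] = 8 + 9 = 17) = 1 (attained at k = 0)
  C[1][0] = min over k of (A[1][0] + B[0][0] = -2 + 7 = 5, A[1][1] + B[1][0] = -4 + -4 = -8, A[1][2] + B[2][0] = 3 + 6 = 9) = -8 (attained at k = 1)
  C[1][1] = min over k of (A[1][0] + B[0][1] = -2 + 10 = 8, A[1][1] + B[1][1] = -4 + 9 = 5, A[1][2] + B[2][1] = 3 + 5 = 8) = 5 (attained at k = 1)
  C[1][2] = min over k of (A[1][0] + B[0][2] = -2 + -5 = -7, A[1][1] + B[1][2] = -4 + 5 = 1, A[1][2] + B[2][2] = 3 + 9 = 12) = -7 (attained at k = 0)
  C[2][0] = min over k of (A[2][0] + B[0][0] = 8 + 7 = 15, A[2][1] + B[1][0] = 3 + -4 = -1, A[2][2] + B[2][0] = 5 + 6 = 11) = -1 (attained at k = 1)
  C[2][1] = min over k of (A[2][0] + B[0][1] = 8 + 10 = 18, A[2][1] + B[1][1] = 3 + 9 = 12, A[2][2] + B[2][1] = 5 + 5 = 10) = 10 (attained at k = 2)
  C[2][2] = min over k of (A[2][0] + B[0][2] = 8 + -5 = 3, A[2][1] + B[1][2] = 3 + 5 = 8, A[2][2] + B[2][2] = 5 + 9 = 14) = 3 (attained at k = 0)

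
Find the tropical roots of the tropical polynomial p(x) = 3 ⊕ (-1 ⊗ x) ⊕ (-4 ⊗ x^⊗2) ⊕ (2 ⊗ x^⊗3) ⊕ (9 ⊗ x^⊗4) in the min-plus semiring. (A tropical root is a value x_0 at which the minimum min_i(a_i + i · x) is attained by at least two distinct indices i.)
Roots: {-7, -6, 3, 4}

Each tropical root is a break point of the lower envelope of the lines y = a_i + i · x (there are 5 lines, with slopes 0, 1, ..., 4). Only the lines that attain the minimum somewhere contribute to roots; other lines are dominated. Here the surviving (envelope) indices are i = 4, i = 3, i = 2, i = 1, i = 0.
Intersections between consecutive envelope lines give the roots: for adjacent envelope indices i < j the intersection is x = (a_i − a_j) / (j − i). Reading off the sorted break points: {-7, -6, 3, 4}.
Verification: at each break x_0, at least two indices attain the minimum of min_i(a_i + i · x_0).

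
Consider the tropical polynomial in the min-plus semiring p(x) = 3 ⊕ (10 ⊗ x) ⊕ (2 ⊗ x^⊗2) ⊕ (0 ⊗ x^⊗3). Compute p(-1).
p(-1) = -3

A tropical monomial a ⊗ x^⊗i evaluates to a + i · x. Evaluating each term at x = -1:
  Term 0 contributes 3 + 0 · -1 = 3
  Term 1 contributes 10 + 1 · -1 = 9
  Term 2 contributes 2 + 2 · -1 = 0
  Term 3 contributes 0 + 3 · -1 = -3
p(-1) = ⊕ of these = min[3, 9, 0, -3] = -3.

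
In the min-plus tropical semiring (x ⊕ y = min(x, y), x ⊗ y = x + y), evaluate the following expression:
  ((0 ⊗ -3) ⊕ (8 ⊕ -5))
((0 ⊗ -3) ⊕ (8 ⊕ -5)) = -5

Expand innermost to outermost. Recall ⊕ takes the minimum of its arguments and ⊗ takes their sum. Working out the expression ((0 ⊗ -3) ⊕ (8 ⊕ -5)) gives -5.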